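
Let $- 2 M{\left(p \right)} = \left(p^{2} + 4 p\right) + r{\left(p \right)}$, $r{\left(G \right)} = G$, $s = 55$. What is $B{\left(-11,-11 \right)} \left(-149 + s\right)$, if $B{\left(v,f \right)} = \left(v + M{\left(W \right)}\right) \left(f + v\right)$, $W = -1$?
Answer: $-18612$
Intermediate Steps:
$M{\left(p \right)} = - \frac{5 p}{2} - \frac{p^{2}}{2}$ ($M{\left(p \right)} = - \frac{\left(p^{2} + 4 p\right) + p}{2} = - \frac{p^{2} + 5 p}{2} = - \frac{5 p}{2} - \frac{p^{2}}{2}$)
$B{\left(v,f \right)} = \left(2 + v\right) \left(f + v\right)$ ($B{\left(v,f \right)} = \left(v + \frac{1}{2} \left(-1\right) \left(-5 - -1\right)\right) \left(f + v\right) = \left(v + \frac{1}{2} \left(-1\right) \left(-5 + 1\right)\right) \left(f + v\right) = \left(v + \frac{1}{2} \left(-1\right) \left(-4\right)\right) \left(f + v\right) = \left(v + 2\right) \left(f + v\right) = \left(2 + v\right) \left(f + v\right)$)
$B{\left(-11,-11 \right)} \left(-149 + s\right) = \left(\left(-11\right)^{2} + 2 \left(-11\right) + 2 \left(-11\right) - -121\right) \left(-149 + 55\right) = \left(121 - 22 - 22 + 121\right) \left(-94\right) = 198 \left(-94\right) = -18612$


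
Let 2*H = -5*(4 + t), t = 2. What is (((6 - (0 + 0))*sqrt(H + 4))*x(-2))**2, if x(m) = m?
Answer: -1584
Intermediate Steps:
H = -15 (H = (-5*(4 + 2))/2 = (-5*6)/2 = (1/2)*(-30) = -15)
(((6 - (0 + 0))*sqrt(H + 4))*x(-2))**2 = (((6 - (0 + 0))*sqrt(-15 + 4))*(-2))**2 = (((6 - 1*0)*sqrt(-11))*(-2))**2 = (((6 + 0)*(I*sqrt(11)))*(-2))**2 = ((6*(I*sqrt(11)))*(-2))**2 = ((6*I*sqrt(11))*(-2))**2 = (-12*I*sqrt(11))**2 = -1584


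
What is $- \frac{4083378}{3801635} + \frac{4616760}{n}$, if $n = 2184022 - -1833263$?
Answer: $\frac{76476214258}{1018150084065} \approx 0.075113$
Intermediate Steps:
$n = 4017285$ ($n = 2184022 + 1833263 = 4017285$)
$- \frac{4083378}{3801635} + \frac{4616760}{n} = - \frac{4083378}{3801635} + \frac{4616760}{4017285} = \left(-4083378\right) \frac{1}{3801635} + 4616760 \cdot \frac{1}{4017285} = - \frac{4083378}{3801635} + \frac{307784}{267819} = \frac{76476214258}{1018150084065}$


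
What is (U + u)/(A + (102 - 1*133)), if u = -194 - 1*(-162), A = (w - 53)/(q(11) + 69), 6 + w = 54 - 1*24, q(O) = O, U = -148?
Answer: 14400/2509 ≈ 5.7393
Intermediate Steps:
w = 24 (w = -6 + (54 - 1*24) = -6 + (54 - 24) = -6 + 30 = 24)
A = -29/80 (A = (24 - 53)/(11 + 69) = -29/80 ≈ -0.36250)
u = -32 (u = -194 + 162 = -32)
(U + u)/(A + (102 - 1*133)) = (-148 - 32)/(-29/80 + (102 - 1*133)) = -180/(-29/80 + (102 - 133)) = -180/(-29/80 - 31) = -180/(-2509/80) = -180*(-80/2509) = 14400/2509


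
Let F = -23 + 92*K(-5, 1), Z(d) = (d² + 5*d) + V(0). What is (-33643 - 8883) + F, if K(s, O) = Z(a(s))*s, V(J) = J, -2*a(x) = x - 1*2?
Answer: -56234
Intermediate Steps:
a(x) = 1 - x/2 (a(x) = -(x - 1*2)/2 = -(x - 2)/2 = -(-2 + x)/2 = 1 - x/2)
Z(d) = d² + 5*d (Z(d) = (d² + 5*d) + 0 = d² + 5*d)
K(s, O) = s*(1 - s/2)*(6 - s/2) (K(s, O) = ((1 - s/2)*(5 + (1 - s/2)))*s = ((1 - s/2)*(6 - s/2))*s = s*(1 - s/2)*(6 - s/2))
F = -13708 (F = -23 + 92*((¼)*(-5)*(24 + (-5)² - 14*(-5))) = -23 + 92*((¼)*(-5)*(24 + 25 + 70)) = -23 + 92*((¼)*(-5)*119) = -23 + 92*(-595/4) = -23 - 13685 = -13708)
(-33643 - 8883) + F = (-33643 - 8883) - 13708 = -42526 - 13708 = -56234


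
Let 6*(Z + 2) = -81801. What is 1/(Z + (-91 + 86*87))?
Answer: -2/12489 ≈ -0.00016014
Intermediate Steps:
Z = -27271/2 (Z = -2 + (⅙)*(-81801) = -2 - 27267/2 = -27271/2 ≈ -13636.)
1/(Z + (-91 + 86*87)) = 1/(-27271/2 + (-91 + 86*87)) = 1/(-27271/2 + (-91 + 7482)) = 1/(-27271/2 + 7391) = 1/(-12489/2) = -2/12489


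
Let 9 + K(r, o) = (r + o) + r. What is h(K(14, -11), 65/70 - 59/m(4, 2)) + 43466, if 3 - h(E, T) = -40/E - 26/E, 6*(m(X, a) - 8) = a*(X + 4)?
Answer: 173909/4 ≈ 43477.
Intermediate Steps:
m(X, a) = 8 + a*(4 + X)/6 (m(X, a) = 8 + (a*(X + 4))/6 = 8 + (a*(4 + X))/6 = 8 + a*(4 + X)/6)
K(r, o) = -9 + o + 2*r (K(r, o) = -9 + ((r + o) + r) = -9 + ((o + r) + r) = -9 + (o + 2*r) = -9 + o + 2*r)
h(E, T) = 3 + 66/E (h(E, T) = 3 - (-40/E - 26/E) = 3 - (-66)/E = 3 + 66/E)
h(K(14, -11), 65/70 - 59/m(4, 2)) + 43466 = (3 + 66/(-9 - 11 + 2*14)) + 43466 = (3 + 66/(-9 - 11 + 28)) + 43466 = (3 + 66/8) + 43466 = (3 + 66*(⅛)) + 43466 = (3 + 33/4) + 43466 = 45/4 + 43466 = 173909/4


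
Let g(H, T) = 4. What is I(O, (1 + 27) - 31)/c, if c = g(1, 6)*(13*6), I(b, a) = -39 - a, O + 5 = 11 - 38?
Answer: -3/26 ≈ -0.11538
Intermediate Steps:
O = -32 (O = -5 + (11 - 38) = -5 - 27 = -32)
c = 312 (c = 4*(13*6) = 4*78 = 312)
I(O, (1 + 27) - 31)/c = (-39 - ((1 + 27) - 31))/312 = (-39 - (28 - 31))*(1/312) = (-39 - 1*(-3))*(1/312) = (-39 + 3)*(1/312) = -36*1/312 = -3/26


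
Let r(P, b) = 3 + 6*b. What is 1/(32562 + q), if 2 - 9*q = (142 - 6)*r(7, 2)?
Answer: 9/291020 ≈ 3.0926e-5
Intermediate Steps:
q = -2038/9 (q = 2/9 - (142 - 6)*(3 + 6*2)/9 = 2/9 - 136*(3 + 12)/9 = 2/9 - 136*15/9 = 2/9 - ⅑*2040 = 2/9 - 680/3 = -2038/9 ≈ -226.44)
1/(32562 + q) = 1/(32562 - 2038/9) = 1/(291020/9) = 9/291020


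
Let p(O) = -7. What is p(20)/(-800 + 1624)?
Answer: -7/824 ≈ -0.0084952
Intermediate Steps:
p(20)/(-800 + 1624) = -7/(-800 + 1624) = -7/824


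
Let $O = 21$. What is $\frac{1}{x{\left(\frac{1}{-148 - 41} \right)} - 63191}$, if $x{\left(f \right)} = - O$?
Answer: $- \frac{1}{63212} \approx -1.582 \cdot 10^{-5}$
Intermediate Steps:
$x{\left(f \right)} = -21$ ($x{\left(f \right)} = \left(-1\right) 21 = -21$)
$\frac{1}{x{\left(\frac{1}{-148 - 41} \right)} - 63191} = \frac{1}{-21 - 63191} = \frac{1}{-63212} = - \frac{1}{63212}$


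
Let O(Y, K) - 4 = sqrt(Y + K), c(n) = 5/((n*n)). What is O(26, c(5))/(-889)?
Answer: -4/889 - sqrt(655)/4445 ≈ -0.010257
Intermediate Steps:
c(n) = 5/n**2 (c(n) = 5/(n**2) = 5/n**2)
O(Y, K) = 4 + sqrt(K + Y) (O(Y, K) = 4 + sqrt(Y + K) = 4 + sqrt(K + Y))
O(26, c(5))/(-889) = (4 + sqrt(5/5**2 + 26))/(-889) = (4 + sqrt(5*(1/25) + 26))*(-1/889) = (4 + sqrt(1/5 + 26))*(-1/889) = (4 + sqrt(131/5))*(-1/889) = (4 + sqrt(655)/5)*(-1/889) = -4/889 - sqrt(655)/4445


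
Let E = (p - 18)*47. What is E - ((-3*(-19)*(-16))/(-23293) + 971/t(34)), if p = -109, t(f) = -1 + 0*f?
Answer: -116419326/23293 ≈ -4998.0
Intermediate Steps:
t(f) = -1 (t(f) = -1 + 0 = -1)
E = -5969 (E = (-109 - 18)*47 = -127*47 = -5969)
E - ((-3*(-19)*(-16))/(-23293) + 971/t(34)) = -5969 - ((-3*(-19)*(-16))/(-23293) + 971/(-1)) = -5969 - ((57*(-16))*(-1/23293) + 971*(-1)) = -5969 - (-912*(-1/23293) - 971) = -5969 - (912/23293 - 971) = -5969 - 1*(-22616591/23293) = -5969 + 22616591/23293 = -116419326/23293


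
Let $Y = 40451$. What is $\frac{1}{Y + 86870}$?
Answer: $\frac{1}{127321} \approx 7.8542 \cdot 10^{-6}$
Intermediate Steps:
$\frac{1}{Y + 86870} = \frac{1}{40451 + 86870} = \frac{1}{127321}$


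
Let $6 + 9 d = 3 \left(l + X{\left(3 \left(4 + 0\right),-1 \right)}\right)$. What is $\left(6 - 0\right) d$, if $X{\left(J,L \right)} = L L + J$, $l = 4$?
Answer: $30$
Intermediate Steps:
$X{\left(J,L \right)} = J + L^{2}$ ($X{\left(J,L \right)} = L^{2} + J = J + L^{2}$)
$d = 5$ ($d = - \frac{2}{3} + \frac{3 \left(4 + \left(3 \left(4 + 0\right) + \left(-1\right)^{2}\right)\right)}{9} = - \frac{2}{3} + \frac{3 \left(4 + \left(3 \cdot 4 + 1\right)\right)}{9} = - \frac{2}{3} + \frac{3 \left(4 + \left(12 + 1\right)\right)}{9} = - \frac{2}{3} + \frac{3 \left(4 + 13\right)}{9} = - \frac{2}{3} + \frac{3 \cdot 17}{9} = - \frac{2}{3} + \frac{1}{9} \cdot 51 = - \frac{2}{3} + \frac{17}{3} = 5$)
$\left(6 - 0\right) d = \left(6 - 0\right) 5 = \left(6 + 0\right) 5 = 6 \cdot 5 = 30$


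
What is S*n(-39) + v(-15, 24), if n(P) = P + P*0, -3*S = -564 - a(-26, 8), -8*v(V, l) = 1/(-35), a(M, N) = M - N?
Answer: -1929199/280 ≈ -6890.0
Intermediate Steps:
v(V, l) = 1/280 (v(V, l) = -⅛/(-35) = -⅛*(-1/35) = 1/280)
S = 530/3 (S = -(-564 - (-26 - 1*8))/3 = -(-564 - (-26 - 8))/3 = -(-564 - 1*(-34))/3 = -(-564 + 34)/3 = -⅓*(-530) = 530/3 ≈ 176.67)
n(P) = P (n(P) = P + 0 = P)
S*n(-39) + v(-15, 24) = (530/3)*(-39) + 1/280 = -6890 + 1/280 = -1929199/280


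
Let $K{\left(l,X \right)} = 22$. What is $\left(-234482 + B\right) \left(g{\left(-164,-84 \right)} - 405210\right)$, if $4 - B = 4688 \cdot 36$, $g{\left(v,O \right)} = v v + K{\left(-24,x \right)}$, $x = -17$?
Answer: $152544735832$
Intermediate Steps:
$g{\left(v,O \right)} = 22 + v^{2}$ ($g{\left(v,O \right)} = v v + 22 = v^{2} + 22 = 22 + v^{2}$)
$B = -168764$ ($B = 4 - 4688 \cdot 36 = 4 - 168768 = -168764$)
$\left(-234482 + B\right) \left(g{\left(-164,-84 \right)} - 405210\right) = \left(-234482 - 168764\right) \left(\left(22 + \left(-164\right)^{2}\right) - 405210\right) = - 403246 \left(\left(22 + 26896\right) - 405210\right) = - 403246 \left(26918 - 405210\right) = \left(-403246\right) \left(-378292\right) = 152544735832$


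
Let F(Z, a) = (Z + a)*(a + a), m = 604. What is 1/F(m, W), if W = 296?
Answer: 1/532800 ≈ 1.8769e-6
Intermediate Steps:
F(Z, a) = 2*a*(Z + a) (F(Z, a) = (Z + a)*(2*a) = 2*a*(Z + a))
1/F(m, W) = 1/(2*296*(604 + 296)) = 1/(2*296*900) = 1/532800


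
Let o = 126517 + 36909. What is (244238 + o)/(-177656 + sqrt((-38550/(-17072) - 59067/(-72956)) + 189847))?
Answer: -65938879117270016/28735348334959843 - 4768*sqrt(1150433777865481532566)/28735348334959843 ≈ -2.3003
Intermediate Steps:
o = 163426
(244238 + o)/(-177656 + sqrt((-38550/(-17072) - 59067/(-72956)) + 189847)) = (244238 + 163426)/(-177656 + sqrt((-38550/(-17072) - 59067/(-72956)) + 189847)) = 407664/(-177656 + sqrt((-38550*(-1/17072) - 59067*(-1/72956)) + 189847)) = 407664/(-177656 + sqrt((19275/8536 + 59067/72956) + 189847)) = 407664/(-177656 + sqrt(477605703/155688104 + 189847)) = 407664/(-177656 + sqrt(29557397085791/155688104)) = 407664/(-177656 + sqrt(1150433777865481532566)/77844052)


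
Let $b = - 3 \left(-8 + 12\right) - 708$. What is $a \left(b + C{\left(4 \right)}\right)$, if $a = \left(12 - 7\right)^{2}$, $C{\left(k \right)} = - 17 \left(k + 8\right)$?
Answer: $-23100$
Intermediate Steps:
$C{\left(k \right)} = -136 - 17 k$ ($C{\left(k \right)} = - 17 \left(8 + k\right) = -136 - 17 k$)
$a = 25$ ($a = 5^{2} = 25$)
$b = -720$ ($b = \left(-3\right) 4 - 708 = -12 - 708 = -720$)
$a \left(b + C{\left(4 \right)}\right) = 25 \left(-720 - 204\right) = 25 \left(-924\right) = -23100$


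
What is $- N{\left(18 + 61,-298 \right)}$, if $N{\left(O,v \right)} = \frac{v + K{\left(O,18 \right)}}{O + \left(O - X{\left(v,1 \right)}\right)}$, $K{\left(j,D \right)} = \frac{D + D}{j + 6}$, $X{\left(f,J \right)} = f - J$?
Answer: $\frac{25294}{38845} \approx 0.65115$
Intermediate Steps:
$K{\left(j,D \right)} = \frac{2 D}{6 + j}$
$N{\left(O,v \right)} = \frac{v + \frac{36}{6 + O}}{1 - v + 2 O}$ ($N{\left(O,v \right)} = \frac{v + 2 \cdot 18 \frac{1}{6 + O}}{O - \left(-1 + v - O\right)} = \frac{v + \frac{36}{6 + O}}{O - \left(-1 + v - O\right)} = \frac{v + \frac{36}{6 + O}}{O + \left(1 + O - v\right)} = \frac{v + \frac{36}{6 + O}}{1 - v + 2 O}$)
$- N{\left(18 + 61,-298 \right)} = - \frac{36 - 298 \left(6 + \left(18 + 61\right)\right)}{\left(6 + \left(18 + 61\right)\right) \left(1 - -298 + 2 \left(18 + 61\right)\right)} = - \frac{36 - 298 \left(6 + 79\right)}{\left(6 + 79\right) \left(1 + 298 + 2 \cdot 79\right)} = - \frac{36 - 25330}{85 \left(1 + 298 + 158\right)} = - \frac{36 - 25330}{85 \cdot 457} = - \frac{-25294}{85 \cdot 457} = \left(-1\right) \left(- \frac{25294}{38845}\right) = \frac{25294}{38845}$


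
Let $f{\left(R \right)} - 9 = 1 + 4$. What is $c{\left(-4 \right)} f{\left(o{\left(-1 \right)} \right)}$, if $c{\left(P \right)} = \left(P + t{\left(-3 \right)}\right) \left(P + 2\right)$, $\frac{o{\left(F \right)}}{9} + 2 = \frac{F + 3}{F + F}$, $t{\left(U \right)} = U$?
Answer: $196$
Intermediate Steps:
$o{\left(F \right)} = -18 + \frac{9 \left(3 + F\right)}{2 F}$ ($o{\left(F \right)} = -18 + 9 \frac{F + 3}{F + F} = -18 + 9 \frac{3 + F}{2 F} = -18 + \frac{9 \left(3 + F\right)}{2 F}$)
$c{\left(P \right)} = \left(-3 + P\right) \left(2 + P\right)$ ($c{\left(P \right)} = \left(P - 3\right) \left(P + 2\right) = \left(-3 + P\right) \left(2 + P\right)$)
$f{\left(R \right)} = 14$ ($f{\left(R \right)} = 9 + \left(1 + 4\right) = 9 + 5 = 14$)
$c{\left(-4 \right)} f{\left(o{\left(-1 \right)} \right)} = \left(-6 + \left(-4\right)^{2} - -4\right) 14 = \left(-6 + 16 + 4\right) 14 = 14 \cdot 14 = 196$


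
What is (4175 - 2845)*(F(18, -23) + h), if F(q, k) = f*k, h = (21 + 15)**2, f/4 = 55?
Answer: -5006120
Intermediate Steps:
f = 220 (f = 4*55 = 220)
h = 1296 (h = 36**2 = 1296)
F(q, k) = 220*k
(4175 - 2845)*(F(18, -23) + h) = (4175 - 2845)*(220*(-23) + 1296) = 1330*(-5060 + 1296) = 1330*(-3764) = -5006120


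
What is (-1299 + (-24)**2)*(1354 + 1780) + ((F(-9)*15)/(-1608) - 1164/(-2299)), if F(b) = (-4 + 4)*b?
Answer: -5209261554/2299 ≈ -2.2659e+6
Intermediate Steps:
F(b) = 0 (F(b) = 0*b = 0)
(-1299 + (-24)**2)*(1354 + 1780) + ((F(-9)*15)/(-1608) - 1164/(-2299)) = (-1299 + (-24)**2)*(1354 + 1780) + ((0*15)/(-1608) - 1164/(-2299)) = (-1299 + 576)*3134 + (0*(-1/1608) - 1164*(-1/2299)) = -723*3134 + (0 + 1164/2299) = -2265882 + 1164/2299 = -5209261554/2299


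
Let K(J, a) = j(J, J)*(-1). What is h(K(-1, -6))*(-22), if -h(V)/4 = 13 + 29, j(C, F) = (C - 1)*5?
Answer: 3696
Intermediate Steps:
j(C, F) = -5 + 5*C (j(C, F) = (-1 + C)*5 = -5 + 5*C)
K(J, a) = 5 - 5*J (K(J, a) = (-5 + 5*J)*(-1) = 5 - 5*J)
h(V) = -168 (h(V) = -4*(13 + 29) = -4*42 = -168)
h(K(-1, -6))*(-22) = -168*(-22) = 3696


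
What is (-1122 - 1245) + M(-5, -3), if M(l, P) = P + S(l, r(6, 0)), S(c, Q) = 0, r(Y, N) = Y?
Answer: -2370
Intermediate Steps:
M(l, P) = P (M(l, P) = P + 0 = P)
(-1122 - 1245) + M(-5, -3) = (-1122 - 1245) - 3 = -2367 - 3 = -2370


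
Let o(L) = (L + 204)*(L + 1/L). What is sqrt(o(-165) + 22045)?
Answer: 3*sqrt(5246615)/55 ≈ 124.94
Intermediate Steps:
o(L) = (204 + L)*(L + 1/L)
sqrt(o(-165) + 22045) = sqrt((1 + (-165)**2 + 204*(-165) + 204/(-165)) + 22045) = sqrt((1 + 27225 - 33660 + 204*(-1/165)) + 22045) = sqrt((1 + 27225 - 33660 - 68/55) + 22045) = sqrt(-353938/55 + 22045) = sqrt(858537/55) = 3*sqrt(5246615)/55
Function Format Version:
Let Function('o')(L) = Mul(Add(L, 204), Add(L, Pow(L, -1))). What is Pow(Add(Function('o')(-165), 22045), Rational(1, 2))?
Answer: Mul(Rational(3, 55), Pow(5246615, Rational(1, 2))) ≈ 124.94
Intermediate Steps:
Function('o')(L) = Mul(Add(204, L), Add(L, Pow(L, -1)))
Pow(Add(Function('o')(-165), 22045), Rational(1, 2)) = Pow(Add(Add(1, Pow(-165, 2), Mul(204, -165), Mul(204, Pow(-165, -1))), 22045), Rational(1, 2)) = Pow(Add(Add(1, 27225, -33660, Mul(204, Rational(-1, 165))), 22045), Rational(1, 2)) = Pow(Add(Add(1, 27225, -33660, Rational(-68, 55)), 22045), Rational(1, 2)) = Pow(Add(Rational(-353938, 55), 22045), Rational(1, 2)) = Pow(Rational(858537, 55), Rational(1, 2)) = Mul(Rational(3, 55), Pow(5246615, Rational(1, 2)))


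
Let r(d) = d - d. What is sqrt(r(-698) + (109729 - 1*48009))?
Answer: 2*sqrt(15430) ≈ 248.44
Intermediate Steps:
r(d) = 0
sqrt(r(-698) + (109729 - 1*48009)) = sqrt(0 + (109729 - 1*48009)) = sqrt(0 + (109729 - 48009)) = sqrt(0 + 61720) = sqrt(61720) = 2*sqrt(15430)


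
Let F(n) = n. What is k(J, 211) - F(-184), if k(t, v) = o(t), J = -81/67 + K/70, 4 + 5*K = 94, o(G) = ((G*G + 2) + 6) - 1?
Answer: 1055295599/5499025 ≈ 191.91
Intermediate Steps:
o(G) = 7 + G² (o(G) = ((G² + 2) + 6) - 1 = ((2 + G²) + 6) - 1 = (8 + G²) - 1 = 7 + G²)
K = 18 (K = -⅘ + (⅕)*94 = -⅘ + 94/5 = 18)
J = -2232/2345 (J = -81/67 + 18/70 = -81*1/67 + 18*(1/70) = -81/67 + 9/35 = -2232/2345 ≈ -0.95181)
k(t, v) = 7 + t²
k(J, 211) - F(-184) = (7 + (-2232/2345)²) - 1*(-184) = (7 + 4981824/5499025) + 184 = 43474999/5499025 + 184 = 1055295599/5499025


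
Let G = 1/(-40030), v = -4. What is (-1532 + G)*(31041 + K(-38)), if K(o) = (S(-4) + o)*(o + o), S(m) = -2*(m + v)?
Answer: -2006156162193/40030 ≈ -5.0116e+7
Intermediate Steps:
G = -1/40030 ≈ -2.4981e-5
S(m) = 8 - 2*m (S(m) = -2*(m - 4) = -2*(-4 + m) = 8 - 2*m)
K(o) = 2*o*(16 + o) (K(o) = ((8 - 2*(-4)) + o)*(o + o) = ((8 + 8) + o)*(2*o) = (16 + o)*(2*o) = 2*o*(16 + o))
(-1532 + G)*(31041 + K(-38)) = (-1532 - 1/40030)*(31041 + 2*(-38)*(16 - 38)) = -61325961*(31041 + 2*(-38)*(-22))/40030 = -61325961*(31041 + 1672)/40030 = -61325961/40030*32713 = -2006156162193/40030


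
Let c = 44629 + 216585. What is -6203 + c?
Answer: 255011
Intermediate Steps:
c = 261214
-6203 + c = -6203 + 261214 = 255011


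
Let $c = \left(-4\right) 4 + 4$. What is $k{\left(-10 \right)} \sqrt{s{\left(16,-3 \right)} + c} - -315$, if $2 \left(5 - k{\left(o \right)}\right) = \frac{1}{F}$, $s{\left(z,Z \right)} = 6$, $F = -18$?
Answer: $315 + \frac{181 i \sqrt{6}}{36} \approx 315.0 + 12.315 i$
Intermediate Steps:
$k{\left(o \right)} = \frac{181}{36}$ ($k{\left(o \right)} = 5 - \frac{1}{2 \left(-18\right)} = 5 - - \frac{1}{36} = 5 + \frac{1}{36} = \frac{181}{36}$)
$c = -12$ ($c = -16 + 4 = -12$)
$k{\left(-10 \right)} \sqrt{s{\left(16,-3 \right)} + c} - -315 = \frac{181 \sqrt{6 - 12}}{36} - -315 = \frac{181 \sqrt{-6}}{36} + 315 = \frac{181 i \sqrt{6}}{36} + 315 = 315 + \frac{181 i \sqrt{6}}{36}$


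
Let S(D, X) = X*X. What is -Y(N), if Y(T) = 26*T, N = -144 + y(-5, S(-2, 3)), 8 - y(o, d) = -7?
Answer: 3354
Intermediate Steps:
S(D, X) = X²
y(o, d) = 15 (y(o, d) = 8 - 1*(-7) = 8 + 7 = 15)
N = -129 (N = -144 + 15 = -129)
-Y(N) = -26*(-129) = -1*(-3354) = 3354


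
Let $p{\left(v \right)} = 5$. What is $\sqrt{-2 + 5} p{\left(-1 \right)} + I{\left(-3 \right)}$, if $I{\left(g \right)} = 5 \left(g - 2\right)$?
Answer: $-25 + 5 \sqrt{3} \approx -16.34$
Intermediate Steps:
$I{\left(g \right)} = -10 + 5 g$ ($I{\left(g \right)} = 5 \left(-2 + g\right) = -10 + 5 g$)
$\sqrt{-2 + 5} p{\left(-1 \right)} + I{\left(-3 \right)} = \sqrt{-2 + 5} \cdot 5 + \left(-10 + 5 \left(-3\right)\right) = \sqrt{3} \cdot 5 - 25 = 5 \sqrt{3} - 25 = -25 + 5 \sqrt{3}$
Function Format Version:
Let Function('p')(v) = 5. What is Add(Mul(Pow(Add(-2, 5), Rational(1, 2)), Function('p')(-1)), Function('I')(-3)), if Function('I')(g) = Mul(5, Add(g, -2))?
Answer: Add(-25, Mul(5, Pow(3, Rational(1, 2)))) ≈ -16.340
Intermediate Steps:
Function('I')(g) = Add(-10, Mul(5, g)) (Function('I')(g) = Mul(5, Add(-2, g)) = Add(-10, Mul(5, g)))
Add(Mul(Pow(Add(-2, 5), Rational(1, 2)), Function('p')(-1)), Function('I')(-3)) = Add(Mul(Pow(Add(-2, 5), Rational(1, 2)), 5), Add(-10, Mul(5, -3))) = Add(Mul(Pow(3, Rational(1, 2)), 5), Add(-10, -15)) = Add(Mul(5, Pow(3, Rational(1, 2))), -25) = Add(-25, Mul(5, Pow(3, Rational(1, 2))))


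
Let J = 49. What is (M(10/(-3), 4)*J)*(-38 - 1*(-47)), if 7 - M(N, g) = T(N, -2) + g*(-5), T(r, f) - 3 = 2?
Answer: 9702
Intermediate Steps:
T(r, f) = 5 (T(r, f) = 3 + 2 = 5)
M(N, g) = 2 + 5*g (M(N, g) = 7 - (5 + g*(-5)) = 7 - (5 - 5*g) = 7 + (-5 + 5*g) = 2 + 5*g)
(M(10/(-3), 4)*J)*(-38 - 1*(-47)) = ((2 + 5*4)*49)*(-38 - 1*(-47)) = ((2 + 20)*49)*(-38 + 47) = (22*49)*9 = 1078*9 = 9702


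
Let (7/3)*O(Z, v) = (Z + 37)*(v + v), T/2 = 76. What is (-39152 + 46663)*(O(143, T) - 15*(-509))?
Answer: 233490165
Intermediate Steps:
T = 152 (T = 2*76 = 152)
O(Z, v) = 6*v*(37 + Z)/7 (O(Z, v) = 3*((Z + 37)*(v + v))/7 = 3*((37 + Z)*(2*v))/7 = 3*(2*v*(37 + Z))/7 = 6*v*(37 + Z)/7)
(-39152 + 46663)*(O(143, T) - 15*(-509)) = (-39152 + 46663)*((6/7)*152*(37 + 143) - 15*(-509)) = 7511*((6/7)*152*180 + 7635) = 7511*(164160/7 + 7635) = 7511*(217605/7) = 233490165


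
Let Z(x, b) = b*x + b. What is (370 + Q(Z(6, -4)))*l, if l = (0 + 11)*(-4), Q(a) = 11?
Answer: -16764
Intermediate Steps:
Z(x, b) = b + b*x
l = -44 (l = 11*(-4) = -44)
(370 + Q(Z(6, -4)))*l = (370 + 11)*(-44) = 381*(-44) = -16764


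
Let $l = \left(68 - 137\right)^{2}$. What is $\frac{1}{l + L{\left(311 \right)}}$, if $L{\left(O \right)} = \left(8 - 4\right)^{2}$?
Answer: $\frac{1}{4777} \approx 0.00020934$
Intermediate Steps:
$l = 4761$ ($l = \left(-69\right)^{2} = 4761$)
$L{\left(O \right)} = 16$ ($L{\left(O \right)} = 4^{2} = 16$)
$\frac{1}{l + L{\left(311 \right)}} = \frac{1}{4761 + 16} = \frac{1}{4777}$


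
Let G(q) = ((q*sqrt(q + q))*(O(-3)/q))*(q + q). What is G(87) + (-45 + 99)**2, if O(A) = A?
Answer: 2916 - 522*sqrt(174) ≈ -3969.7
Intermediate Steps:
G(q) = -6*sqrt(2)*q**(3/2) (G(q) = ((q*sqrt(q + q))*(-3/q))*(q + q) = ((q*sqrt(2*q))*(-3/q))*(2*q) = ((q*(sqrt(2)*sqrt(q)))*(-3/q))*(2*q) = ((sqrt(2)*q**(3/2))*(-3/q))*(2*q) = (-3*sqrt(2)*sqrt(q))*(2*q) = -6*sqrt(2)*q**(3/2))
G(87) + (-45 + 99)**2 = -6*sqrt(2)*87**(3/2) + (-45 + 99)**2 = -6*sqrt(2)*87*sqrt(87) + 54**2 = -522*sqrt(174) + 2916 = 2916 - 522*sqrt(174)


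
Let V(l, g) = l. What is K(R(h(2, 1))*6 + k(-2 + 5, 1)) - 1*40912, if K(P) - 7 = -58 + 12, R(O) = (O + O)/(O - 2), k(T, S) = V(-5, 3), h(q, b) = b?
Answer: -40951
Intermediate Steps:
k(T, S) = -5
R(O) = 2*O/(-2 + O) (R(O) = (2*O)/(-2 + O) = 2*O/(-2 + O))
K(P) = -39 (K(P) = 7 + (-58 + 12) = 7 - 46 = -39)
K(R(h(2, 1))*6 + k(-2 + 5, 1)) - 1*40912 = -39 - 1*40912 = -39 - 40912 = -40951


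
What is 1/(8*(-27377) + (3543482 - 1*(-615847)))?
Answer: 1/3940313 ≈ 2.5379e-7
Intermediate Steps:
1/(8*(-27377) + (3543482 - 1*(-615847))) = 1/(-219016 + (3543482 + 615847)) = 1/(-219016 + 4159329) = 1/3940313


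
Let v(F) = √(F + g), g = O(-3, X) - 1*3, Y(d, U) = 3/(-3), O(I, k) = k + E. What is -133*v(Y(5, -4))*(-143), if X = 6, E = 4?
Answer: 19019*√6 ≈ 46587.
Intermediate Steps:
O(I, k) = 4 + k (O(I, k) = k + 4 = 4 + k)
Y(d, U) = -1 (Y(d, U) = 3*(-⅓) = -1)
g = 7 (g = (4 + 6) - 1*3 = 10 - 3 = 7)
v(F) = √(7 + F) (v(F) = √(F + 7) = √(7 + F))
-133*v(Y(5, -4))*(-143) = -133*√(7 - 1)*(-143) = -133*√6*(-143) = 19019*√6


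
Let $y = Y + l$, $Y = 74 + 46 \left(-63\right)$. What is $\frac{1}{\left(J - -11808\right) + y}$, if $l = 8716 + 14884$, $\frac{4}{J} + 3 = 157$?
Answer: $\frac{77}{2508970} \approx 3.069 \cdot 10^{-5}$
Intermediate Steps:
$J = \frac{2}{77}$ ($J = \frac{4}{-3 + 157} = \frac{4}{154} = 4 \cdot \frac{1}{154} = \frac{2}{77} \approx 0.025974$)
$Y = -2824$ ($Y = 74 - 2898 = -2824$)
$l = 23600$
$y = 20776$ ($y = -2824 + 23600 = 20776$)
$\frac{1}{\left(J - -11808\right) + y} = \frac{1}{\left(\frac{2}{77} - -11808\right) + 20776} = \frac{1}{\left(\frac{2}{77} + 11808\right) + 20776} = \frac{1}{\frac{909218}{77} + 20776} = \frac{1}{\frac{2508970}{77}} = \frac{77}{2508970}$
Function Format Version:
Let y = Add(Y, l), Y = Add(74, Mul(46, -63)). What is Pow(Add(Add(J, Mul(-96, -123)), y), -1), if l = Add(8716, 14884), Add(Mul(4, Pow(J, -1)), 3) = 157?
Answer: Rational(77, 2508970) ≈ 3.0690e-5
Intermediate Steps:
J = Rational(2, 77) (J = Mul(4, Pow(Add(-3, 157), -1)) = Mul(4, Pow(154, -1)) = Mul(4, Rational(1, 154)) = Rational(2, 77) ≈ 0.025974)
Y = -2824 (Y = Add(74, -2898) = -2824)
l = 23600
y = 20776 (y = Add(-2824, 23600) = 20776)
Pow(Add(Add(J, Mul(-96, -123)), y), -1) = Pow(Add(Add(Rational(2, 77), Mul(-96, -123)), 20776), -1) = Pow(Add(Add(Rational(2, 77), 11808), 20776), -1) = Pow(Add(Rational(909218, 77), 20776), -1) = Pow(Rational(2508970, 77), -1) = Rational(77, 2508970)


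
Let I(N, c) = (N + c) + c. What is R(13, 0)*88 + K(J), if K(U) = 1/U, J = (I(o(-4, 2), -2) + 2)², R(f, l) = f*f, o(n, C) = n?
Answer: 535393/36 ≈ 14872.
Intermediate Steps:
I(N, c) = N + 2*c
R(f, l) = f²
J = 36 (J = ((-4 + 2*(-2)) + 2)² = ((-4 - 4) + 2)² = (-8 + 2)² = (-6)² = 36)
R(13, 0)*88 + K(J) = 13²*88 + 1/36 = 169*88 + 1/36 = 14872 + 1/36 = 535393/36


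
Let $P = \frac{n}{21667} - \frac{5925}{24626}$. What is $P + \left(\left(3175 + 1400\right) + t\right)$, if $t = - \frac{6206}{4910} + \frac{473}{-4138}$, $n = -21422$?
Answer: $\frac{6196096157070611963}{1355110311288545} \approx 4572.4$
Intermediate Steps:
$t = - \frac{14001429}{10158790}$ ($t = \left(-6206\right) \frac{1}{4910} + 473 \left(- \frac{1}{4138}\right) = - \frac{3103}{2455} - \frac{473}{4138} = - \frac{14001429}{10158790} \approx -1.3783$)
$P = - \frac{655915147}{533571542}$ ($P = - \frac{21422}{21667} - \frac{5925}{24626} = - \frac{655915147}{533571542} \approx -1.2293$)
$P + \left(\left(3175 + 1400\right) + t\right) = - \frac{655915147}{533571542} + \left(\left(3175 + 1400\right) - \frac{14001429}{10158790}\right) = - \frac{655915147}{533571542} + \left(4575 - \frac{14001429}{10158790}\right) = - \frac{655915147}{533571542} + \frac{46462462821}{10158790} = \frac{6196096157070611963}{1355110311288545}$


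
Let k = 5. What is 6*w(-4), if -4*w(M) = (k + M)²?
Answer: -3/2 ≈ -1.5000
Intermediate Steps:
w(M) = -(5 + M)²/4
6*w(-4) = 6*(-(5 - 4)²/4) = 6*(-¼*1²) = 6*(-¼*1) = 6*(-¼) = -3/2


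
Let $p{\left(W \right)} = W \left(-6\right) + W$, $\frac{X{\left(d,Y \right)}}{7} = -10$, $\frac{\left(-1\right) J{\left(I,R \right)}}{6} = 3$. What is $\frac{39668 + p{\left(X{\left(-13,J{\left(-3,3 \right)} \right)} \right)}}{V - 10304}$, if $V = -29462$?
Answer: $- \frac{20009}{19883} \approx -1.0063$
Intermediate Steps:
$J{\left(I,R \right)} = -18$ ($J{\left(I,R \right)} = \left(-6\right) 3 = -18$)
$X{\left(d,Y \right)} = -70$ ($X{\left(d,Y \right)} = 7 \left(-10\right) = -70$)
$p{\left(W \right)} = - 5 W$ ($p{\left(W \right)} = - 6 W + W = - 5 W$)
$\frac{39668 + p{\left(X{\left(-13,J{\left(-3,3 \right)} \right)} \right)}}{V - 10304} = \frac{39668 - -350}{-29462 - 10304} = \frac{39668 + 350}{-39766} = 40018 \left(- \frac{1}{39766}\right) = - \frac{20009}{19883}$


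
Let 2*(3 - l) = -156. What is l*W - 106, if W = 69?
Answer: 5483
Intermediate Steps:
l = 81 (l = 3 - ½*(-156) = 3 + 78 = 81)
l*W - 106 = 81*69 - 106 = 5589 - 106 = 5483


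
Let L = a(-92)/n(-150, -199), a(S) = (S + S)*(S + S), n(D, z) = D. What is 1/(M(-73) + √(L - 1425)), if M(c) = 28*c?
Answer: -153300/313469003 - 5*I*√371409/313469003 ≈ -0.00048904 - 9.7208e-6*I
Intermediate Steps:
a(S) = 4*S² (a(S) = (2*S)*(2*S) = 4*S²)
L = -16928/75 (L = (4*(-92)²)/(-150) = (4*8464)*(-1/150) = 33856*(-1/150) = -16928/75 ≈ -225.71)
1/(M(-73) + √(L - 1425)) = 1/(28*(-73) + √(-16928/75 - 1425)) = 1/(-2044 + √(-123803/75)) = 1/(-2044 + I*√371409/15)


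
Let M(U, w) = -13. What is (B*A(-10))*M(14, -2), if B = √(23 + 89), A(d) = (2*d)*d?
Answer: -10400*√7 ≈ -27516.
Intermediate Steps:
A(d) = 2*d²
B = 4*√7 (B = √112 = 4*√7 ≈ 10.583)
(B*A(-10))*M(14, -2) = ((4*√7)*(2*(-10)²))*(-13) = ((4*√7)*(2*100))*(-13) = ((4*√7)*200)*(-13) = (800*√7)*(-13) = -10400*√7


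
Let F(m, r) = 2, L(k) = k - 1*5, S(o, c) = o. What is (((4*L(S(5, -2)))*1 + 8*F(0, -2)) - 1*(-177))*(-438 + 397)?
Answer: -7913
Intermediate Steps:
L(k) = -5 + k (L(k) = k - 5 = -5 + k)
(((4*L(S(5, -2)))*1 + 8*F(0, -2)) - 1*(-177))*(-438 + 397) = (((4*(-5 + 5))*1 + 8*2) - 1*(-177))*(-438 + 397) = (((4*0)*1 + 16) + 177)*(-41) = ((0*1 + 16) + 177)*(-41) = ((0 + 16) + 177)*(-41) = (16 + 177)*(-41) = 193*(-41) = -7913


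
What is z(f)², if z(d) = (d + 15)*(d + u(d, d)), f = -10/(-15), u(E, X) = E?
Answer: 35344/81 ≈ 436.35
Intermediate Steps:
f = ⅔ (f = -10*(-1/15) = ⅔ ≈ 0.66667)
z(d) = 2*d*(15 + d) (z(d) = (d + 15)*(d + d) = (15 + d)*(2*d) = 2*d*(15 + d))
z(f)² = (2*(⅔)*(15 + ⅔))² = (2*(⅔)*(47/3))² = (188/9)² = 35344/81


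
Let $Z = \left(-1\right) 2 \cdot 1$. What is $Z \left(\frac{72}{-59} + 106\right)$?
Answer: $- \frac{12364}{59} \approx -209.56$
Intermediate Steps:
$Z = -2$ ($Z = \left(-2\right) 1 = -2$)
$Z \left(\frac{72}{-59} + 106\right) = - 2 \left(\frac{72}{-59} + 106\right) = - 2 \left(72 \left(- \frac{1}{59}\right) + 106\right) = - 2 \left(- \frac{72}{59} + 106\right) = \left(-2\right) \frac{6182}{59} = - \frac{12364}{59}$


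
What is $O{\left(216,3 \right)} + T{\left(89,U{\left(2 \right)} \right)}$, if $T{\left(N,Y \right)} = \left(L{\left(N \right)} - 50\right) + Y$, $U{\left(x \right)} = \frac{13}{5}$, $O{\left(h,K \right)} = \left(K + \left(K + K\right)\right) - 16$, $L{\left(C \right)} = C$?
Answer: $\frac{173}{5} \approx 34.6$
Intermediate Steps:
$O{\left(h,K \right)} = -16 + 3 K$ ($O{\left(h,K \right)} = \left(K + 2 K\right) - 16 = 3 K - 16 = -16 + 3 K$)
$U{\left(x \right)} = \frac{13}{5}$ ($U{\left(x \right)} = 13 \cdot \frac{1}{5} = \frac{13}{5}$)
$T{\left(N,Y \right)} = -50 + N + Y$ ($T{\left(N,Y \right)} = \left(N - 50\right) + Y = \left(-50 + N\right) + Y = -50 + N + Y$)
$O{\left(216,3 \right)} + T{\left(89,U{\left(2 \right)} \right)} = \left(-16 + 3 \cdot 3\right) + \left(-50 + 89 + \frac{13}{5}\right) = \left(-16 + 9\right) + \frac{208}{5} = -7 + \frac{208}{5} = \frac{173}{5}$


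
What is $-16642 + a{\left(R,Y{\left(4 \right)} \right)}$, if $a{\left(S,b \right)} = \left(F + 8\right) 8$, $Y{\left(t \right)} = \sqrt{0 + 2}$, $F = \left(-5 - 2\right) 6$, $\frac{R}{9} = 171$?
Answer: $-16914$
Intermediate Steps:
$R = 1539$ ($R = 9 \cdot 171 = 1539$)
$F = -42$ ($F = \left(-7\right) 6 = -42$)
$Y{\left(t \right)} = \sqrt{2}$
$a{\left(S,b \right)} = -272$ ($a{\left(S,b \right)} = \left(-42 + 8\right) 8 = \left(-34\right) 8 = -272$)
$-16642 + a{\left(R,Y{\left(4 \right)} \right)} = -16642 - 272 = -16914$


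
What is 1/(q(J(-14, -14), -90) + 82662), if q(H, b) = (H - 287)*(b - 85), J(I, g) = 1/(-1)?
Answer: 1/133062 ≈ 7.5153e-6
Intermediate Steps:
J(I, g) = -1
q(H, b) = (-287 + H)*(-85 + b)
1/(q(J(-14, -14), -90) + 82662) = 1/((24395 - 287*(-90) - 85*(-1) - 1*(-90)) + 82662) = 1/((24395 + 25830 + 85 + 90) + 82662) = 1/(50400 + 82662) = 1/133062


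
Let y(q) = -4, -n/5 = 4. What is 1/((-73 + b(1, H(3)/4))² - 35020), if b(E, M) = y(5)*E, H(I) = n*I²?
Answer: -1/29091 ≈ -3.4375e-5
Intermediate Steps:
n = -20 (n = -5*4 = -20)
H(I) = -20*I²
b(E, M) = -4*E
1/((-73 + b(1, H(3)/4))² - 35020) = 1/((-73 - 4*1)² - 35020) = 1/((-73 - 4)² - 35020) = 1/((-77)² - 35020) = 1/(5929 - 35020) = 1/(-29091) = -1/29091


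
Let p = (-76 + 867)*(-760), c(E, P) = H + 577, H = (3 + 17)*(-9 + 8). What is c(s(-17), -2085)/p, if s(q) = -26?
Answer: -557/601160 ≈ -0.00092654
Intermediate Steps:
H = -20 (H = 20*(-1) = -20)
c(E, P) = 557 (c(E, P) = -20 + 577 = 557)
p = -601160 (p = 791*(-760) = -601160)
c(s(-17), -2085)/p = 557/(-601160) = 557*(-1/601160) = -557/601160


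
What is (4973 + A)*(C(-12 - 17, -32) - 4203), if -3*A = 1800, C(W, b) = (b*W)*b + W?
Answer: -148367144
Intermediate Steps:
C(W, b) = W + W*b**2 (C(W, b) = (W*b)*b + W = W*b**2 + W = W + W*b**2)
A = -600 (A = -1/3*1800 = -600)
(4973 + A)*(C(-12 - 17, -32) - 4203) = (4973 - 600)*((-12 - 17)*(1 + (-32)**2) - 4203) = 4373*(-29*(1 + 1024) - 4203) = 4373*(-29*1025 - 4203) = 4373*(-29725 - 4203) = 4373*(-33928) = -148367144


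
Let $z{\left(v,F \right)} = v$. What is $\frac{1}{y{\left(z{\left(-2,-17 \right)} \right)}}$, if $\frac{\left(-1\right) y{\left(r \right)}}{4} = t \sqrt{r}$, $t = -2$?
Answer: $- \frac{i \sqrt{2}}{16} \approx - 0.088388 i$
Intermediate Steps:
$y{\left(r \right)} = 8 \sqrt{r}$ ($y{\left(r \right)} = - 4 \left(- 2 \sqrt{r}\right) = 8 \sqrt{r}$)
$\frac{1}{y{\left(z{\left(-2,-17 \right)} \right)}} = \frac{1}{8 \sqrt{-2}} = \frac{1}{8 i \sqrt{2}} = - \frac{i \sqrt{2}}{16}$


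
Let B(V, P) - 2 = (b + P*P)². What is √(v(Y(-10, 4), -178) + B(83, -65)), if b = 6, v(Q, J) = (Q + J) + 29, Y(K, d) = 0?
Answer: √17901214 ≈ 4231.0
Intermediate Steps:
v(Q, J) = 29 + J + Q (v(Q, J) = (J + Q) + 29 = 29 + J + Q)
B(V, P) = 2 + (6 + P²)² (B(V, P) = 2 + (6 + P*P)² = 2 + (6 + P²)²)
√(v(Y(-10, 4), -178) + B(83, -65)) = √((29 - 178 + 0) + (2 + (6 + (-65)²)²)) = √(-149 + (2 + (6 + 4225)²)) = √(-149 + (2 + 4231²)) = √(-149 + (2 + 17901361)) = √(-149 + 17901363) = √17901214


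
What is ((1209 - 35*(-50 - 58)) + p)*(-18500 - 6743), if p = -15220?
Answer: 258261133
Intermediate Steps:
((1209 - 35*(-50 - 58)) + p)*(-18500 - 6743) = ((1209 - 35*(-50 - 58)) - 15220)*(-18500 - 6743) = ((1209 - 35*(-108)) - 15220)*(-25243) = ((1209 - 1*(-3780)) - 15220)*(-25243) = ((1209 + 3780) - 15220)*(-25243) = (4989 - 15220)*(-25243) = -10231*(-25243) = 258261133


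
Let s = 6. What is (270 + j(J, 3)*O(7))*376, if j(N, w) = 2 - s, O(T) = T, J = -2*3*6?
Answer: 90992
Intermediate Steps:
J = -36 (J = -6*6 = -36)
j(N, w) = -4 (j(N, w) = 2 - 1*6 = 2 - 6 = -4)
(270 + j(J, 3)*O(7))*376 = (270 - 4*7)*376 = (270 - 28)*376 = 242*376 = 90992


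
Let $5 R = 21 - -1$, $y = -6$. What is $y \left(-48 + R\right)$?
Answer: $\frac{1308}{5} \approx 261.6$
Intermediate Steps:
$R = \frac{22}{5}$ ($R = \frac{21 - -1}{5} = \frac{21 + 1}{5} = \frac{1}{5} \cdot 22 = \frac{22}{5} \approx 4.4$)
$y \left(-48 + R\right) = - 6 \left(-48 + \frac{22}{5}\right) = \left(-6\right) \left(- \frac{218}{5}\right) = \frac{1308}{5}$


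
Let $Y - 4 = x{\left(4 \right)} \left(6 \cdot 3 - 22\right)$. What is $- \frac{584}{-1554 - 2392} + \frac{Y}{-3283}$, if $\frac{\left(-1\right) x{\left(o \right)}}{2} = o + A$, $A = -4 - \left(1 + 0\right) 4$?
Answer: $\frac{144840}{925337} \approx 0.15653$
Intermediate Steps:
$A = -8$ ($A = -4 - 1 \cdot 4 = -4 - 4 = -8$)
$x{\left(o \right)} = 16 - 2 o$ ($x{\left(o \right)} = - 2 \left(o - 8\right) = - 2 \left(-8 + o\right) = 16 - 2 o$)
$Y = -28$ ($Y = 4 + \left(16 - 8\right) \left(6 \cdot 3 - 22\right) = 4 + \left(16 - 8\right) \left(18 - 22\right) = 4 + 8 \left(-4\right) = 4 - 32 = -28$)
$- \frac{584}{-1554 - 2392} + \frac{Y}{-3283} = - \frac{584}{-1554 - 2392} - \frac{28}{-3283} = - \frac{584}{-1554 - 2392} - - \frac{4}{469} = - \frac{584}{-3946} + \frac{4}{469} = \left(-584\right) \left(- \frac{1}{3946}\right) + \frac{4}{469} = \frac{292}{1973} + \frac{4}{469} = \frac{144840}{925337}$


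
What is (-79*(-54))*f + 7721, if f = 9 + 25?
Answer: 152765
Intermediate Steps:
f = 34
(-79*(-54))*f + 7721 = -79*(-54)*34 + 7721 = 4266*34 + 7721 = 145044 + 7721 = 152765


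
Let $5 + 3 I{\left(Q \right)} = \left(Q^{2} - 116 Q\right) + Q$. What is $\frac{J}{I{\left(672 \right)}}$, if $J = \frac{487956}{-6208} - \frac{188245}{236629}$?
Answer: $- \frac{87474873963}{137460637006192} \approx -0.00063636$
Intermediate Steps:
$I{\left(Q \right)} = - \frac{5}{3} - \frac{115 Q}{3} + \frac{Q^{2}}{3}$ ($I{\left(Q \right)} = - \frac{5}{3} + \frac{\left(Q^{2} - 116 Q\right) + Q}{3} = - \frac{5}{3} + \frac{Q^{2} - 115 Q}{3} = - \frac{5}{3} + \left(- \frac{115 Q}{3} + \frac{Q^{2}}{3}\right) = - \frac{5}{3} - \frac{115 Q}{3} + \frac{Q^{2}}{3}$)
$J = - \frac{29158291321}{367248208}$ ($J = 487956 \left(- \frac{1}{6208}\right) - \frac{188245}{236629} = - \frac{121989}{1552} - \frac{188245}{236629} = - \frac{29158291321}{367248208} \approx -79.397$)
$\frac{J}{I{\left(672 \right)}} = - \frac{29158291321}{367248208 \left(- \frac{5}{3} - 25760 + \frac{672^{2}}{3}\right)} = - \frac{29158291321}{367248208 \left(- \frac{5}{3} - 25760 + \frac{1}{3} \cdot 451584\right)} = - \frac{29158291321}{367248208 \left(- \frac{5}{3} - 25760 + 150528\right)} = - \frac{29158291321}{367248208 \cdot \frac{374299}{3}} = \left(- \frac{29158291321}{367248208}\right) \frac{3}{374299} = - \frac{87474873963}{137460637006192}$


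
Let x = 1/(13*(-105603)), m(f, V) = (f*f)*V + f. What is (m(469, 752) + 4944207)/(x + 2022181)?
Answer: 116935232796486/1388064470929 ≈ 84.243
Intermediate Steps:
m(f, V) = f + V*f² (m(f, V) = f²*V + f = V*f² + f = f + V*f²)
x = -1/1372839 (x = 1/(-1372839) = -1/1372839 ≈ -7.2842e-7)
(m(469, 752) + 4944207)/(x + 2022181) = (469*(1 + 752*469) + 4944207)/(-1/1372839 + 2022181) = (469*(1 + 352688) + 4944207)/(2776128941858/1372839) = (469*352689 + 4944207)*(1372839/2776128941858) = (165411141 + 4944207)*(1372839/2776128941858) = 170355348*(1372839/2776128941858) = 116935232796486/1388064470929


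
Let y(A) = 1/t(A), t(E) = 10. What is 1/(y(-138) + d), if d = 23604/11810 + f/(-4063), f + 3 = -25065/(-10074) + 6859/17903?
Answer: 8484461950483/17806144428203 ≈ 0.47649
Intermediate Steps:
f = -7742735/60118274 (f = -3 + (-25065/(-10074) + 6859/17903) = -3 + (-25065*(-1/10074) + 6859*(1/17903)) = -3 + (8355/3358 + 6859/17903) = -3 + 172612087/60118274 = -7742735/60118274 ≈ -0.12879)
y(A) = 1/10
d = 169576982331547/84844619504830 (d = 23604/11810 - 7742735/60118274/(-4063) = 23604*(1/11810) - 7742735/60118274*(-1/4063) = 11802/5905 + 455455/14368267486 = 169576982331547/84844619504830 ≈ 1.9987)
1/(y(-138) + d) = 1/(1/10 + 169576982331547/84844619504830) = 1/(17806144428203/8484461950483) = 8484461950483/17806144428203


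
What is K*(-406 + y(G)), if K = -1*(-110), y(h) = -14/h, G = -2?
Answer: -43890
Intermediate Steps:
K = 110
K*(-406 + y(G)) = 110*(-406 - 14/(-2)) = 110*(-406 - 14*(-½)) = 110*(-406 + 7) = 110*(-399) = -43890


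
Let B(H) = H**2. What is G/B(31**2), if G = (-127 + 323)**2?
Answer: 38416/923521 ≈ 0.041597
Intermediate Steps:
G = 38416 (G = 196**2 = 38416)
G/B(31**2) = 38416/((31**2)**2) = 38416/(961**2) = 38416/923521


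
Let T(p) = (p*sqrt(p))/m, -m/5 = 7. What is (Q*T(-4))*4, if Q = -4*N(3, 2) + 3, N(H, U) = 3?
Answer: -288*I/35 ≈ -8.2286*I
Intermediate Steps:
m = -35 (m = -5*7 = -35)
T(p) = -p**(3/2)/35 (T(p) = (p*sqrt(p))/(-35) = p**(3/2)*(-1/35) = -p**(3/2)/35)
Q = -9 (Q = -4*3 + 3 = -12 + 3 = -9)
(Q*T(-4))*4 = -(-9)*(-4)**(3/2)/35*4 = -(-9)*(-8*I)/35*4 = -72*I/35*4 = -288*I/35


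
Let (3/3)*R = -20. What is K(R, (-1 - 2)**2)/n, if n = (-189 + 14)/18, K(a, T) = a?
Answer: 72/35 ≈ 2.0571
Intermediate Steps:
R = -20
n = -175/18 (n = -175*1/18 = -175/18 ≈ -9.7222)
K(R, (-1 - 2)**2)/n = -20/(-175/18) = -20*(-18/175) = 72/35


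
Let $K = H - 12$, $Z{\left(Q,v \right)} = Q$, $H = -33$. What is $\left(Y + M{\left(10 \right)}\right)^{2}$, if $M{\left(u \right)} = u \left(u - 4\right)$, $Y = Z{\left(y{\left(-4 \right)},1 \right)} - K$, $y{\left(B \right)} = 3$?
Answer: $11664$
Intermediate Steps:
$K = -45$ ($K = -33 - 12 = -45$)
$Y = 48$ ($Y = 3 - -45 = 3 + 45 = 48$)
$M{\left(u \right)} = u \left(-4 + u\right)$
$\left(Y + M{\left(10 \right)}\right)^{2} = \left(48 + 10 \left(-4 + 10\right)\right)^{2} = \left(48 + 10 \cdot 6\right)^{2} = \left(48 + 60\right)^{2} = 108^{2} = 11664$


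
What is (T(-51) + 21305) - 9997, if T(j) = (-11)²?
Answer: 11429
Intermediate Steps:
T(j) = 121
(T(-51) + 21305) - 9997 = (121 + 21305) - 9997 = 21426 - 9997 = 11429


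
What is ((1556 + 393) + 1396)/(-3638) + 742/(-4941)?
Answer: -19227041/17975358 ≈ -1.0696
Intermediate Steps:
((1556 + 393) + 1396)/(-3638) + 742/(-4941) = (1949 + 1396)*(-1/3638) + 742*(-1/4941) = 3345*(-1/3638) - 742/4941 = -3345/3638 - 742/4941 = -19227041/17975358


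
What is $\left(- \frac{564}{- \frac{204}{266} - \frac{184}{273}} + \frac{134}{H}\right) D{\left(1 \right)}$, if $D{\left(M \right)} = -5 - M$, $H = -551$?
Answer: $- \frac{4832794056}{2059087} \approx -2347.1$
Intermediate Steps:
$\left(- \frac{564}{- \frac{204}{266} - \frac{184}{273}} + \frac{134}{H}\right) D{\left(1 \right)} = \left(- \frac{564}{- \frac{204}{266} - \frac{184}{273}} + \frac{134}{-551}\right) \left(-5 - 1\right) = \left(- \frac{564}{\left(-204\right) \frac{1}{266} - \frac{184}{273}} + 134 \left(- \frac{1}{551}\right)\right) \left(-5 - 1\right) = \left(- \frac{564}{- \frac{102}{133} - \frac{184}{273}} - \frac{134}{551}\right) \left(-6\right) = \left(- \frac{564}{- \frac{7474}{5187}} - \frac{134}{551}\right) \left(-6\right) = \left(\left(-564\right) \left(- \frac{5187}{7474}\right) - \frac{134}{551}\right) \left(-6\right) = \left(\frac{1462734}{3737} - \frac{134}{551}\right) \left(-6\right) = \frac{805465676}{2059087} \left(-6\right) = - \frac{4832794056}{2059087}$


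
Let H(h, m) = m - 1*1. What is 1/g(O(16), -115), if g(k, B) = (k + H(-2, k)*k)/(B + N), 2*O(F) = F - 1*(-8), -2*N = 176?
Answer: -203/144 ≈ -1.4097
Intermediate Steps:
N = -88 (N = -½*176 = -88)
H(h, m) = -1 + m (H(h, m) = m - 1 = -1 + m)
O(F) = 4 + F/2 (O(F) = (F - 1*(-8))/2 = (F + 8)/2 = (8 + F)/2 = 4 + F/2)
g(k, B) = (k + k*(-1 + k))/(-88 + B) (g(k, B) = (k + (-1 + k)*k)/(B - 88) = (k + k*(-1 + k))/(-88 + B))
1/g(O(16), -115) = 1/((4 + (½)*16)²/(-88 - 115)) = 1/((4 + 8)²/(-203)) = 1/(12²*(-1/203)) = 1/(144*(-1/203)) = 1/(-144/203) = -203/144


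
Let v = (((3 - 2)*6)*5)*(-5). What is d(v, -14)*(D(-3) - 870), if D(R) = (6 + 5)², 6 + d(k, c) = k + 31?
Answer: 93625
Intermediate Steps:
v = -150 (v = ((1*6)*5)*(-5) = (6*5)*(-5) = 30*(-5) = -150)
d(k, c) = 25 + k (d(k, c) = -6 + (k + 31) = -6 + (31 + k) = 25 + k)
D(R) = 121 (D(R) = 11² = 121)
d(v, -14)*(D(-3) - 870) = (25 - 150)*(121 - 870) = -125*(-749) = 93625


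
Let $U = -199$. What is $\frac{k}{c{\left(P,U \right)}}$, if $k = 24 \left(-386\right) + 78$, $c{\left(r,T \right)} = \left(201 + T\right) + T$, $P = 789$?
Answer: $\frac{9186}{197} \approx 46.629$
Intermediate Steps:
$c{\left(r,T \right)} = 201 + 2 T$
$k = -9186$ ($k = -9264 + 78 = -9186$)
$\frac{k}{c{\left(P,U \right)}} = - \frac{9186}{201 + 2 \left(-199\right)} = - \frac{9186}{201 - 398} = - \frac{9186}{-197} = \left(-9186\right) \left(- \frac{1}{197}\right) = \frac{9186}{197}$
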